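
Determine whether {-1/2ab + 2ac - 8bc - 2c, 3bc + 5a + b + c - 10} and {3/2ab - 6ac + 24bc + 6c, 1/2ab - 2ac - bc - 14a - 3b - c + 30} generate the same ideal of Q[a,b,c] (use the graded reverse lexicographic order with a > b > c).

No, the ideals differ.

For a fixed monomial order, each ideal has a unique reduced Gröbner basis; comparing bases decides equality.
Buchberger on the first generating set:
f_1 = -1/2ab + 2ac - 8bc - 2c, LT = ab.
f_2 = 3bc + 5a + b + c - 10, LT = bc.

S(f_1,f_2): lcm = abc. S = -4ac^2 + 16bc^2 - 5/3a^2 - 1/3ab - 1/3ac + 4c^2 + 10/3a.
  reduce S modulo (f_1, f_2):
  remainder -4ac^2 - 5/3a^2 - 85/3ac - 4/3c^2 + 10/3a + 164/3c ≠ 0; add g_3 = -4ac^2 - 5/3a^2 - 85/3ac - 4/3c^2 + 10/3a + 164/3c to the basis.

The other S-polynomials (S(f_1,g_3), S(f_2,g_3)) all reduce to 0 modulo the current basis, so we have a Gröbner basis.
Inter-reduce: drop elements whose leading term is divisible by another's, tail-reduce, and make monic.
Reduced Gröbner basis: {ac^2 + 5/12a^2 + 85/12ac + 1/3c^2 - 5/6a - 41/3c, ab - 4ac - 80/3a - 16/3b - 4/3c + 160/3, bc + 5/3a + 1/3b + 1/3c - 10/3}.

Buchberger on the second generating set:
h_1 = 3/2ab - 6ac + 24bc + 6c, LT = ab.
h_2 = 1/2ab - 2ac - bc - 14a - 3b - c + 30, LT = ab.

S(h_1,h_2): lcm = ab. S = 18bc + 28a + 6b + 6c - 60.
  reduce S modulo (h_1, h_2):
  remainder 18bc + 28a + 6b + 6c - 60 ≠ 0; add k_3 = 18bc + 28a + 6b + 6c - 60 to the basis.

S(h_1,k_3): lcm = abc. S = -4ac^2 + 16bc^2 - 14/9a^2 - 1/3ab - 1/3ac + 4c^2 + 10/3a.
  reduce S modulo (h_1, h_2, k_3):
  remainder -4ac^2 - 14/9a^2 - 239/9ac - 4/3c^2 + 10/3a + 164/3c ≠ 0; add k_4 = -4ac^2 - 14/9a^2 - 239/9ac - 4/3c^2 + 10/3a + 164/3c to the basis.

The other S-polynomials (S(h_2,k_3), S(h_1,k_4), S(h_2,k_4), S(k_3,k_4)) all reduce to 0 modulo the current basis, so we have a Gröbner basis.
Inter-reduce: drop elements whose leading term is divisible by another's, tail-reduce, and make monic.
Reduced Gröbner basis: {ac^2 + 7/18a^2 + 239/36ac + 1/3c^2 - 5/6a - 41/3c, ab - 4ac - 224/9a - 16/3b - 4/3c + 160/3, bc + 14/9a + 1/3b + 1/3c - 10/3}.

Since the reduced bases disagree, the two ideals are not the same.
The same test decides containment: I ⊆ J iff every generator of I reduces to 0 modulo a Gröbner basis of J.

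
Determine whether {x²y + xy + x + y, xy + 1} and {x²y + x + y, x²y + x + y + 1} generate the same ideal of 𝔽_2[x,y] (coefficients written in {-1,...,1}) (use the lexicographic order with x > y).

No, the ideals differ.

For a fixed monomial order, each ideal has a unique reduced Gröbner basis; comparing bases decides equality.
Buchberger on the first generating set:
f_1 = x²y + xy + x + y, LT = x²y.
f_2 = xy + 1, LT = xy.

S(f_1,f_2): lcm = x²y. S = xy + y.
  reduce S modulo (f_1, f_2):
  remainder y + 1 ≠ 0; add g_3 = y + 1 to the basis.

S(f_1,g_3): lcm = x²y. S = x² + xy + x + y.
  reduce S modulo (f_1, f_2, g_3):
  remainder x² + x ≠ 0; add g_4 = x² + x to the basis.

S(f_2,g_3): lcm = xy. S = x + 1.
  reduce S modulo (f_1, f_2, g_3, g_4):
  remainder x + 1 ≠ 0; add g_5 = x + 1 to the basis.

The other S-polynomials (S(f_1,g_4), S(f_2,g_4), S(g_3,g_4), S(f_1,g_5), S(f_2,g_5), S(g_3,g_5), S(g_4,g_5)) all reduce to 0 modulo the current basis, so we have a Gröbner basis.
Inter-reduce: drop elements whose leading term is divisible by another's, tail-reduce, and make monic.
Reduced Gröbner basis: {x + 1, y + 1}.

Buchberger on the second generating set:
h_1 = x²y + x + y, LT = x²y.
h_2 = x²y + x + y + 1, LT = x²y.

S(h_1,h_2): lcm = x²y. S = 1.
  reduce S modulo (h_1, h_2):
  remainder 1 ≠ 0; add k_3 = 1 to the basis.

The other S-polynomials (S(h_1,k_3), S(h_2,k_3)) all reduce to 0 modulo the current basis, so we have a Gröbner basis.
Inter-reduce: drop elements whose leading term is divisible by another's, tail-reduce, and make monic.
Reduced Gröbner basis: {1}.

The bases are distinct; the ideals are different.
The choice of monomial ordering does not affect the verdict — as long as both bases are computed under the same ordering, their equality decides ideal equality.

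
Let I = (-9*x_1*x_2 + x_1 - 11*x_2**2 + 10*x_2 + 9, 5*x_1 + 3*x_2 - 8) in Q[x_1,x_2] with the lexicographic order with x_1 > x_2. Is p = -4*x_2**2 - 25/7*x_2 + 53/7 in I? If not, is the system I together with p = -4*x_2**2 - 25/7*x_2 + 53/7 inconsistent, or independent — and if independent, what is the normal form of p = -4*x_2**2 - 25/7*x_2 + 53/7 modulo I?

First compute the reduced Gröbner basis of I by Buchberger's algorithm.
f_1 = -9*x_1*x_2 + x_1 - 11*x_2**2 + 10*x_2 + 9, LT = x_1*x_2.
f_2 = 5*x_1 + 3*x_2 - 8, LT = x_1.

S(f_1,f_2): lcm = x_1*x_2. S = -1/9*x_1 + 28/45*x_2**2 + 22/45*x_2 - 1.
  leading term x_1: subtract (-1/45)·f_2 from -1/9*x_1 + 28/45*x_2**2 + 22/45*x_2 - 1 → 28/45*x_2**2 + 5/9*x_2 - 53/45
  leading term x_2**2: no divisor's leading term divides it; move 28/45*x_2**2 to the remainder.
  leading term x_2: no divisor's leading term divides it; move 5/9*x_2 to the remainder.
  leading term 1: no divisor's leading term divides it; move -53/45 to the remainder.
  remainder 28/45*x_2**2 + 5/9*x_2 - 53/45 ≠ 0; add h_3 = 28/45*x_2**2 + 5/9*x_2 - 53/45 to the basis.

The other S-polynomials (S(f_1,h_3), S(f_2,h_3)) all reduce to 0 modulo the current basis, so we have a Gröbner basis.
Inter-reduce: drop elements whose leading term is divisible by another's, tail-reduce, and make monic.
Reduced Gröbner basis: {x_1 + 3/5*x_2 - 8/5, x_2**2 + 25/28*x_2 - 53/28}.
Label its elements g_1 = x_1 + 3/5*x_2 - 8/5, g_2 = x_2**2 + 25/28*x_2 - 53/28.

Reduce p = -4*x_2**2 - 25/7*x_2 + 53/7 modulo G:
  leading term x_2**2: subtract (-4)·g_2 from -4*x_2**2 - 25/7*x_2 + 53/7 → 0
  normal form = 0.
Since the normal form is 0, p ∈ I.

-4*x_2**2 - 25/7*x_2 + 53/7 lies in I (it reduces to 0).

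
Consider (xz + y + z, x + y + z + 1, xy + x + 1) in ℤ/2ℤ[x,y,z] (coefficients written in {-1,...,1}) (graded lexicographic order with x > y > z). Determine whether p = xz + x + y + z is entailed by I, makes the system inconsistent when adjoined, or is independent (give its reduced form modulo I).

Adjoining xz + x + y + z makes the ideal the whole ring: the system is inconsistent.

First compute the reduced Gröbner basis of I by Buchberger's algorithm.
f_1 = xz + y + z, LT = xz.
f_2 = x + y + z + 1, LT = x.
f_3 = xy + x + 1, LT = xy.

S(f_1,f_2): lcm = xz. S = yz + z² + y.
  leading term yz: no divisor's leading term divides it; move yz to the remainder.
  leading term z²: no divisor's leading term divides it; move z² to the remainder.
  leading term y: no divisor's leading term divides it; move y to the remainder.
  remainder yz + z² + y ≠ 0; add h_4 = yz + z² + y to the basis.

S(f_1,f_3): lcm = xyz. S = xz + y² + yz + z.
  leading term xz: subtract (1)·f_1 from xz + y² + yz + z → y² + yz + y
  leading term y²: no divisor's leading term divides it; move y² to the remainder.
  leading term yz: subtract (1)·h_4 from yz + y → z²
  leading term z²: no divisor's leading term divides it; move z² to the remainder.
  remainder y² + z² ≠ 0; add h_5 = y² + z² to the basis.

S(f_2,f_3): lcm = xy. S = y² + yz + x + y + 1.
  leading term y²: subtract (1)·h_5 from y² + yz + x + y + 1 → yz + z² + x + y + 1
  leading term yz: subtract (1)·h_4 from yz + z² + x + y + 1 → x + 1
  leading term x: subtract (1)·f_2 from x + 1 → y + z
  leading term y: no divisor's leading term divides it; move y to the remainder.
  leading term z: no divisor's leading term divides it; move z to the remainder.
  remainder y + z ≠ 0; add h_6 = y + z to the basis.

S(h_4,h_5): lcm = y²z. S = yz² + z³ + y².
  leading term yz²: subtract (z)·h_4 from yz² + z³ + y² → y² + yz
  leading term y²: subtract (1)·h_5 from y² + yz → yz + z²
  leading term yz: subtract (1)·h_4 from yz + z² → y
  leading term y: subtract (1)·h_6 from y → z
  leading term z: no divisor's leading term divides it; move z to the remainder.
  remainder z ≠ 0; add h_7 = z to the basis.

The other S-polynomials (S(f_1,h_4), S(f_2,h_4), S(f_3,h_4), S(f_1,h_5), S(f_2,h_5), S(f_3,h_5), S(f_1,h_6), S(f_2,h_6), S(f_3,h_6), S(h_4,h_6), S(h_5,h_6), S(f_1,h_7), S(f_2,h_7), S(f_3,h_7), S(h_4,h_7), S(h_5,h_7), S(h_6,h_7)) all reduce to 0 modulo the current basis, so we have a Gröbner basis.
Inter-reduce: drop elements whose leading term is divisible by another's, tail-reduce, and make monic.
Reduced Gröbner basis: {x + 1, y, z}.
Label its elements g_1 = x + 1, g_2 = y, g_3 = z.

Reduce p = xz + x + y + z modulo G:
  leading term xz: subtract (z)·g_1 from xz + x + y + z → x + y
  leading term x: subtract (1)·g_1 from x + y → y + 1
  leading term y: subtract (1)·g_2 from y + 1 → 1
  leading term 1: no divisor's leading term divides it; move 1 to the remainder.
  normal form = 1.
The normal form is nonzero, so p ∉ I. Since p minus its normal form lies in I, I + (p) = I + (r) where r = 1; decide whether this ideal is the whole ring.
Here r = 1 is a nonzero constant, hence a unit: 1 ∈ I + (p), the Gröbner basis of I + (p) is {1}, and the enlarged system has no common solution — adjoining p is inconsistent.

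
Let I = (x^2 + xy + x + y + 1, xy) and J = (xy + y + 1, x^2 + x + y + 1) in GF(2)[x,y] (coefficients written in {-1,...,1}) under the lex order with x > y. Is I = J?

Equality of ideals is decidable: compute both reduced Gröbner bases (unique for the ordering) and check whether they agree.
Buchberger on the first generating set:
f_1 = x^2 + xy + x + y + 1, LT = x^2.
f_2 = xy, LT = xy.

S(f_1,f_2): lcm = x^2y. S = xy^2 + xy + y^2 + y.
  leading term xy^2: subtract (y)·f_2 from xy^2 + xy + y^2 + y → xy + y^2 + y
  leading term xy: subtract (1)·f_2 from xy + y^2 + y → y^2 + y
  leading term y^2: no divisor's leading term divides it; move y^2 to the remainder.
  leading term y: no divisor's leading term divides it; move y to the remainder.
  remainder y^2 + y ≠ 0; add g_3 = y^2 + y to the basis.

The other S-polynomials (S(f_1,g_3), S(f_2,g_3)) all reduce to 0 modulo the current basis, so we have a Gröbner basis.
Inter-reduce: drop elements whose leading term is divisible by another's, tail-reduce, and make monic.
Reduced Gröbner basis: {x^2 + x + y + 1, xy, y^2 + y}.

Buchberger on the second generating set:
h_1 = xy + y + 1, LT = xy.
h_2 = x^2 + x + y + 1, LT = x^2.

S(h_1,h_2): lcm = x^2y. S = x + y^2 + y.
  leading term x: no divisor's leading term divides it; move x to the remainder.
  leading term y^2: no divisor's leading term divides it; move y^2 to the remainder.
  leading term y: no divisor's leading term divides it; move y to the remainder.
  remainder x + y^2 + y ≠ 0; add k_3 = x + y^2 + y to the basis.

S(h_1,k_3): lcm = xy. S = y^3 + y^2 + y + 1.
  leading term y^3: no divisor's leading term divides it; move y^3 to the remainder.
  leading term y^2: no divisor's leading term divides it; move y^2 to the remainder.
  leading term y: no divisor's leading term divides it; move y to the remainder.
  leading term 1: no divisor's leading term divides it; move 1 to the remainder.
  remainder y^3 + y^2 + y + 1 ≠ 0; add k_4 = y^3 + y^2 + y + 1 to the basis.

The other S-polynomials (S(h_2,k_3), S(h_1,k_4), S(h_2,k_4), S(k_3,k_4)) all reduce to 0 modulo the current basis, so we have a Gröbner basis.
Inter-reduce: drop elements whose leading term is divisible by another's, tail-reduce, and make monic.
Reduced Gröbner basis: {x + y^2 + y, y^3 + y^2 + y + 1}.

These differ, so the ideals are not equal.

No, the ideals differ.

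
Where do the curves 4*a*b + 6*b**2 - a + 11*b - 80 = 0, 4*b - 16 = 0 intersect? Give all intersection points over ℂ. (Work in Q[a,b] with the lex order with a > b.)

Compute a lex Gröbner basis by Buchberger's algorithm.
f_1 = 4*a*b - a + 6*b**2 + 11*b - 80, LT = a*b.
f_2 = 4*b - 16, LT = b.

S(f_1,f_2): lcm = a*b. S = 15/4*a + 3/2*b**2 + 11/4*b - 20.
  leading term a: no divisor's leading term divides it; move 15/4*a to the remainder.
  leading term b**2: subtract (3/8*b)·f_2 from 3/2*b**2 + 11/4*b - 20 → 35/4*b - 20
  leading term b: subtract (35/16)·f_2 from 35/4*b - 20 → 15
  leading term 1: no divisor's leading term divides it; move 15 to the remainder.
  remainder 15/4*a + 15 ≠ 0; add h_3 = 15/4*a + 15 to the basis.

S(f_1,h_3): lcm = a*b. S = -1/4*a + 3/2*b**2 - 5/4*b - 20.
  leading term a: subtract (-1/15)·h_3 from -1/4*a + 3/2*b**2 - 5/4*b - 20 → 3/2*b**2 - 5/4*b - 19
  leading term b**2: subtract (3/8*b)·f_2 from 3/2*b**2 - 5/4*b - 19 → 19/4*b - 19
  leading term b: subtract (19/16)·f_2 from 19/4*b - 19 → 0
  remainder 0.

S(f_2,h_3): leading monomials are coprime, so the S-polynomial reduces to 0 (Buchberger's first criterion).
Every S-polynomial of the final basis reduces to 0, so we have a Gröbner basis.
Inter-reduce: drop elements whose leading term is divisible by another's, tail-reduce, and make monic.
Reduced Gröbner basis: {a + 4, b - 4}.

From the last basis element, b - 4 = 0, so b takes values in {4}. Each choice, substituted upward through the basis, yields the corresponding point(s) of the solution set.
  b = 4: the earlier basis element becomes a + 4 = 0, giving a = -4 — point (-4, 4).

{(-4, 4)}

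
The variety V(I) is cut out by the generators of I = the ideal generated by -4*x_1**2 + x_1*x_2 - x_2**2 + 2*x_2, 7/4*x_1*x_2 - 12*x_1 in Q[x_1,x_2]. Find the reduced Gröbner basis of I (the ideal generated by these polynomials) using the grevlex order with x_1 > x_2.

f_1 = -4*x_1**2 + x_1*x_2 - x_2**2 + 2*x_2, LT = x_1**2.
f_2 = 7/4*x_1*x_2 - 12*x_1, LT = x_1*x_2.

S(f_1,f_2): lcm = x_1**2*x_2. S = -1/4*x_1*x_2**2 + 1/4*x_2**3 + 48/7*x_1**2 - 1/2*x_2**2.
  reduce S modulo (f_1, f_2):
  remainder 1/4*x_2**3 - 31/14*x_2**2 + 24/7*x_2 ≠ 0; add g_3 = 1/4*x_2**3 - 31/14*x_2**2 + 24/7*x_2 to the basis.

The other S-polynomials (S(f_1,g_3), S(f_2,g_3)) all reduce to 0 modulo the current basis, so we have a Gröbner basis.

G = {x_2**3 - 62/7*x_2**2 + 96/7*x_2, x_1**2 + 1/4*x_2**2 - 12/7*x_1 - 1/2*x_2, x_1*x_2 - 48/7*x_1}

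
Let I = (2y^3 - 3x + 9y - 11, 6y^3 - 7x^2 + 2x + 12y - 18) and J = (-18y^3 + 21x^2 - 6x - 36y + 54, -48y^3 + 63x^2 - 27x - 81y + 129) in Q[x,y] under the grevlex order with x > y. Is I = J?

Equality of ideals is decidable: compute both reduced Gröbner bases (unique for the ordering) and check whether they agree.
Buchberger on the first generating set:
f_1 = 2y^3 - 3x + 9y - 11, LT = y^3.
f_2 = 6y^3 - 7x^2 + 2x + 12y - 18, LT = y^3.

S(f_1,f_2): lcm = y^3. S = 7/6x^2 - 11/6x + 5/2y - 5/2.
  reduce S modulo (f_1, f_2):
  remainder 7/6x^2 - 11/6x + 5/2y - 5/2 ≠ 0; add g_3 = 7/6x^2 - 11/6x + 5/2y - 5/2 to the basis.

The other S-polynomials (S(f_1,g_3), S(f_2,g_3)) all reduce to 0 modulo the current basis, so we have a Gröbner basis.
Inter-reduce: drop elements whose leading term is divisible by another's, tail-reduce, and make monic.
Reduced Gröbner basis: {y^3 - 3/2x + 9/2y - 11/2, x^2 - 11/7x + 15/7y - 15/7}.

Buchberger on the second generating set:
h_1 = -18y^3 + 21x^2 - 6x - 36y + 54, LT = y^3.
h_2 = -48y^3 + 63x^2 - 27x - 81y + 129, LT = y^3.

S(h_1,h_2): lcm = y^3. S = 7/48x^2 - 11/48x + 5/16y - 5/16.
  reduce S modulo (h_1, h_2):
  remainder 7/48x^2 - 11/48x + 5/16y - 5/16 ≠ 0; add k_3 = 7/48x^2 - 11/48x + 5/16y - 5/16 to the basis.

The other S-polynomials (S(h_1,k_3), S(h_2,k_3)) all reduce to 0 modulo the current basis, so we have a Gröbner basis.
Inter-reduce: drop elements whose leading term is divisible by another's, tail-reduce, and make monic.
Reduced Gröbner basis: {y^3 - 3/2x + 9/2y - 11/2, x^2 - 11/7x + 15/7y - 15/7}.

Same reduced basis, so the two generating sets span the same ideal.

Yes, the ideals are equal.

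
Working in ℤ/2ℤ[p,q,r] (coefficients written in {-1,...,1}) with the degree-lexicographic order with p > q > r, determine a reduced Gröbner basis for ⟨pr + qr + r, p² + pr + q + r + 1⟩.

G = {q²r + qr² + qr, p² + qr + q + 1, pr + qr + r}

This is the nonlinear analogue of row-reducing a linear system.

f_1 = pr + qr + r, LT = pr.
f_2 = p² + pr + q + r + 1, LT = p².

S(f_1,f_2): lcm = p²r. S = pqr + pr² + pr + qr + r² + r.
  leading term pqr: subtract (q)·f_1 from pqr + pr² + pr + qr + r² + r → pr² + q²r + pr + r² + r
  leading term pr²: subtract (r)·f_1 from pr² + q²r + pr + r² + r → q²r + qr² + pr + r
  leading term q²r: no divisor's leading term divides it; move q²r to the remainder.
  leading term qr²: no divisor's leading term divides it; move qr² to the remainder.
  leading term pr: subtract (1)·f_1 from pr + r → qr
  leading term qr: no divisor's leading term divides it; move qr to the remainder.
  remainder q²r + qr² + qr ≠ 0; add g_3 = q²r + qr² + qr to the basis.

The other S-polynomials (S(f_1,g_3), S(f_2,g_3)) all reduce to 0 modulo the current basis, so we have a Gröbner basis.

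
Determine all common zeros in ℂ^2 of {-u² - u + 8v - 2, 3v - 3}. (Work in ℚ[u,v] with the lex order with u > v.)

Compute a lex Gröbner basis by Buchberger's algorithm.
f_1 = -u² - u + 8v - 2, LT = u².
f_2 = 3v - 3, LT = v.

The S-polynomials (S(f_1,f_2)) all reduce to 0 modulo the current basis, so we have a Gröbner basis.
Inter-reduce: drop elements whose leading term is divisible by another's, tail-reduce, and make monic.
Reduced Gröbner basis: {u² + u - 6, v - 1}.

The lex basis is triangular: the last element involves only v. Solving v - 1 = 0 gives v ∈ {1}; substituting each value into the earlier elements determines the remaining variables.
  v = 1: the earlier basis element becomes u² + u - 6 = 0, giving u = -3, 2 — points (-3, 1), (2, 1).
Zero-dimensionality of the ideal guarantees finitely many solutions over ℂ.

{(-3, 1), (2, 1)}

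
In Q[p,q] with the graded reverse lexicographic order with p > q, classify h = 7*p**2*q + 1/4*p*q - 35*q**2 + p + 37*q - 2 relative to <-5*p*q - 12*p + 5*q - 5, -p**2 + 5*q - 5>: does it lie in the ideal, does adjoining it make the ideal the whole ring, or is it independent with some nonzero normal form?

7*p**2*q + 1/4*p*q - 35*q**2 + p + 37*q - 2 is independent of I; its normal form modulo I is 2/5*p + 9/4*q - 9/4.

First compute the reduced Gröbner basis of I by Buchberger's algorithm.
f_1 = -5*p*q - 12*p + 5*q - 5, LT = p*q.
f_2 = -p**2 + 5*q - 5, LT = p**2.

S(f_1,f_2): lcm = p**2*q. S = 12/5*p**2 - p*q + 5*q**2 + p - 5*q.
  leading term p**2: subtract (-12/5)·f_2 from 12/5*p**2 - p*q + 5*q**2 + p - 5*q → -p*q + 5*q**2 + p + 7*q - 12
  leading term p*q: subtract (1/5)·f_1 from -p*q + 5*q**2 + p + 7*q - 12 → 5*q**2 + 17/5*p + 6*q - 11
  leading term q**2: no divisor's leading term divides it; move 5*q**2 to the remainder.
  leading term p: no divisor's leading term divides it; move 17/5*p to the remainder.
  leading term q: no divisor's leading term divides it; move 6*q to the remainder.
  leading term 1: no divisor's leading term divides it; move -11 to the remainder.
  remainder 5*q**2 + 17/5*p + 6*q - 11 ≠ 0; add k_3 = 5*q**2 + 17/5*p + 6*q - 11 to the basis.

The other S-polynomials (S(f_1,k_3), S(f_2,k_3)) all reduce to 0 modulo the current basis, so we have a Gröbner basis.
Inter-reduce: drop elements whose leading term is divisible by another's, tail-reduce, and make monic.
Reduced Gröbner basis: {p**2 - 5*q + 5, p*q + 12/5*p - q + 1, q**2 + 17/25*p + 6/5*q - 11/5}.
Label its elements g_1 = p**2 - 5*q + 5, g_2 = p*q + 12/5*p - q + 1, g_3 = q**2 + 17/25*p + 6/5*q - 11/5.

Reduce h = 7*p**2*q + 1/4*p*q - 35*q**2 + p + 37*q - 2 modulo G:
  leading term p**2*q: subtract (7*q)·g_1 from 7*p**2*q + 1/4*p*q - 35*q**2 + p + 37*q - 2 → 1/4*p*q + p + 2*q - 2
  leading term p*q: subtract (1/4)·g_2 from 1/4*p*q + p + 2*q - 2 → 2/5*p + 9/4*q - 9/4
  leading term p: no divisor's leading term divides it; move 2/5*p to the remainder.
  leading term q: no divisor's leading term divides it; move 9/4*q to the remainder.
  leading term 1: no divisor's leading term divides it; move -9/4 to the remainder.
  normal form = 2/5*p + 9/4*q - 9/4.
The normal form is nonzero, so h ∉ I. Since h minus its normal form lies in I, I + (h) = I + (r) where r = 2/5*p + 9/4*q - 9/4; decide whether this ideal is the whole ring.
Run Buchberger on G together with r (pairs among the g_i already reduce to 0 since G is a Gröbner basis):
g_1 = p**2 - 5*q + 5, LT = p**2.
g_2 = p*q + 12/5*p - q + 1, LT = p*q.
g_3 = q**2 + 17/25*p + 6/5*q - 11/5, LT = q**2.
r = 2/5*p + 9/4*q - 9/4, LT = p.

S(g_1,r): lcm = p**2. S = -45/8*p*q + 45/8*p - 5*q + 5.
  leading term p*q: subtract (-45/8)·g_2 from -45/8*p*q + 45/8*p - 5*q + 5 → 153/8*p - 85/8*q + 85/8
  leading term p: subtract (765/16)·r from 153/8*p - 85/8*q + 85/8 → -7565/64*q + 7565/64
  leading term q: no divisor's leading term divides it; move -7565/64*q to the remainder.
  leading term 1: no divisor's leading term divides it; move 7565/64 to the remainder.
  remainder -7565/64*q + 7565/64 ≠ 0; add m_5 = -7565/64*q + 7565/64 to the basis.

The other S-polynomials (S(g_1,g_2), S(g_1,g_3), S(g_2,g_3), S(g_2,r), S(g_3,r), S(g_1,m_5), S(g_2,m_5), S(g_3,m_5), S(r,m_5)) all reduce to 0 modulo the current basis, so we have a Gröbner basis.
Inter-reduce: drop elements whose leading term is divisible by another's, tail-reduce, and make monic.
Reduced Gröbner basis: {p, q - 1}.
The reduced Gröbner basis of I + (h) is {p, q - 1} ≠ {1}, a proper ideal, so the enlarged system stays consistent: h is independent of I, with normal form 2/5*p + 9/4*q - 9/4.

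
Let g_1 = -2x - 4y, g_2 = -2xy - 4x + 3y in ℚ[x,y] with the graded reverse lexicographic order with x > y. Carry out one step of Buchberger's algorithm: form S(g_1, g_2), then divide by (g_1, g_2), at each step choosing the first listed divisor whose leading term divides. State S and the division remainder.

S(g_1, g_2) = 2y² - 2x + 3/2y; remainder on division = 2y² + 11/2y.

lcm(LM(g_1), LM(g_2)) = xy.
S = (lcm/LT(g_1))·g_1 − (lcm/LT(g_2))·g_2 = 2y² - 2x + 3/2y.
Reduce S modulo (g_1, g_2) in that order:
  leading term y²: no divisor's leading term divides it; move 2y² to the remainder.
  leading term x: subtract (1)·g_1 from -2x + 3/2y → 11/2y
  leading term y: no divisor's leading term divides it; move 11/2y to the remainder.
The remainder 2y² + 11/2y is nonzero, so it would be added as the next basis element.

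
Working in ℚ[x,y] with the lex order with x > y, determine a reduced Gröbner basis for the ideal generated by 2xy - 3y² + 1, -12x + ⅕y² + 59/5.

G = {x - 1/60y² - 59/60, y³ - 90y² + 59y + 30}

f_1 = 2xy - 3y² + 1, LT = xy.
f_2 = -12x + ⅕y² + 59/5, LT = x.

S(f_1,f_2): lcm = xy. S = 1/60y³ - 3/2y² + 59/60y + ½.
  reduce S modulo (f_1, f_2):
  remainder 1/60y³ - 3/2y² + 59/60y + ½ ≠ 0; add g_3 = 1/60y³ - 3/2y² + 59/60y + ½ to the basis.

The other S-polynomials (S(f_1,g_3), S(f_2,g_3)) all reduce to 0 modulo the current basis, so we have a Gröbner basis.
Inter-reduce: drop elements whose leading term is divisible by another's, tail-reduce, and make monic.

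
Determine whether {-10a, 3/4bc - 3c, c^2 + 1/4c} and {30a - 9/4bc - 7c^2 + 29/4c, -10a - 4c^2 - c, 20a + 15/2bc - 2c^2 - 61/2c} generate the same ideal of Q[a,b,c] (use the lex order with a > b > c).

Yes, the ideals are equal.

Two ideals are equal iff their reduced Gröbner bases coincide (the reduced basis is unique for a fixed ordering).
Buchberger on the first generating set:
f_1 = -10a, LT = a.
f_2 = 3/4bc - 3c, LT = bc.
f_3 = c^2 + 1/4c, LT = c^2.

The S-polynomials (S(f_1,f_2), S(f_1,f_3), S(f_2,f_3)) all reduce to 0 modulo the current basis, so we have a Gröbner basis.
Inter-reduce: drop elements whose leading term is divisible by another's, tail-reduce, and make monic.
Reduced Gröbner basis: {a, bc - 4c, c^2 + 1/4c}.

Buchberger on the second generating set:
h_1 = 30a - 9/4bc - 7c^2 + 29/4c, LT = a.
h_2 = -10a - 4c^2 - c, LT = a.
h_3 = 20a + 15/2bc - 2c^2 - 61/2c, LT = a.

S(h_1,h_2): lcm = a. S = -3/40bc - 19/30c^2 + 17/120c.
  leading term bc: no divisor's leading term divides it; move -3/40bc to the remainder.
  leading term c^2: no divisor's leading term divides it; move -19/30c^2 to the remainder.
  leading term c: no divisor's leading term divides it; move 17/120c to the remainder.
  remainder -3/40bc - 19/30c^2 + 17/120c ≠ 0; add k_4 = -3/40bc - 19/30c^2 + 17/120c to the basis.

S(h_1,h_3): lcm = a. S = -9/20bc - 2/15c^2 + 53/30c.
  leading term bc: subtract (6)·k_4 from -9/20bc - 2/15c^2 + 53/30c → 11/3c^2 + 11/12c
  leading term c^2: no divisor's leading term divides it; move 11/3c^2 to the remainder.
  leading term c: no divisor's leading term divides it; move 11/12c to the remainder.
  remainder 11/3c^2 + 11/12c ≠ 0; add k_5 = 11/3c^2 + 11/12c to the basis.

The other S-polynomials (S(h_2,h_3), S(h_1,k_4), S(h_2,k_4), S(h_3,k_4), S(h_1,k_5), S(h_2,k_5), S(h_3,k_5), S(k_4,k_5)) all reduce to 0 modulo the current basis, so we have a Gröbner basis.
Inter-reduce: drop elements whose leading term is divisible by another's, tail-reduce, and make monic.
Reduced Gröbner basis: {a, bc - 4c, c^2 + 1/4c}.

These coincide, so the ideals are equal.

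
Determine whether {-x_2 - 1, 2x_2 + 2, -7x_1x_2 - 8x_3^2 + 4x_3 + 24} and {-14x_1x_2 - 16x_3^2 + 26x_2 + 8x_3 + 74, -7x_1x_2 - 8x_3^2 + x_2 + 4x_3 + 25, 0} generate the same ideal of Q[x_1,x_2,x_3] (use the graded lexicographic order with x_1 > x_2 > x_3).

Yes, the ideals are equal.

Two ideals are equal iff their reduced Gröbner bases coincide (the reduced basis is unique for a fixed ordering).
Buchberger on the first generating set:
f_1 = -x_2 - 1, LT = x_2.
f_2 = 2x_2 + 2, LT = x_2.
f_3 = -7x_1x_2 - 8x_3^2 + 4x_3 + 24, LT = x_1x_2.

S(f_1,f_3): lcm = x_1x_2. S = -8/7x_3^2 + x_1 + 4/7x_3 + 24/7.
  reduce S modulo (f_1, f_2, f_3):
  remainder -8/7x_3^2 + x_1 + 4/7x_3 + 24/7 ≠ 0; add g_4 = -8/7x_3^2 + x_1 + 4/7x_3 + 24/7 to the basis.

The other S-polynomials (S(f_1,f_2), S(f_2,f_3), S(f_1,g_4), S(f_2,g_4), S(f_3,g_4)) all reduce to 0 modulo the current basis, so we have a Gröbner basis.
Inter-reduce: drop elements whose leading term is divisible by another's, tail-reduce, and make monic.
Reduced Gröbner basis: {x_3^2 - 7/8x_1 - 1/2x_3 - 3, x_2 + 1}.

Buchberger on the second generating set:
h_1 = -14x_1x_2 - 16x_3^2 + 26x_2 + 8x_3 + 74, LT = x_1x_2.
h_2 = -7x_1x_2 - 8x_3^2 + x_2 + 4x_3 + 25, LT = x_1x_2.

S(h_1,h_2): lcm = x_1x_2. S = -12/7x_2 - 12/7.
  reduce S modulo (h_1, h_2):
  remainder -12/7x_2 - 12/7 ≠ 0; add k_3 = -12/7x_2 - 12/7 to the basis.

S(h_1,k_3): lcm = x_1x_2. S = 8/7x_3^2 - x_1 - 13/7x_2 - 4/7x_3 - 37/7.
  reduce S modulo (h_1, h_2, k_3):
  remainder 8/7x_3^2 - x_1 - 4/7x_3 - 24/7 ≠ 0; add k_4 = 8/7x_3^2 - x_1 - 4/7x_3 - 24/7 to the basis.

The other S-polynomials (S(h_2,k_3), S(h_1,k_4), S(h_2,k_4), S(k_3,k_4)) all reduce to 0 modulo the current basis, so we have a Gröbner basis.
Inter-reduce: drop elements whose leading term is divisible by another's, tail-reduce, and make monic.
Reduced Gröbner basis: {x_3^2 - 7/8x_1 - 1/2x_3 - 3, x_2 + 1}.

The two bases agree; hence the ideals are identical.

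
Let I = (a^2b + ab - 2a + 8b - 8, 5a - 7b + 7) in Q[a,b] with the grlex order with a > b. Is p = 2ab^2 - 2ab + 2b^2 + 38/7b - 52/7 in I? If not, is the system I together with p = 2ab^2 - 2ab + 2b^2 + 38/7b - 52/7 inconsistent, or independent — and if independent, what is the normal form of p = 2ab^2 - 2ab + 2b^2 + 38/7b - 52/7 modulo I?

2ab^2 - 2ab + 2b^2 + 38/7b - 52/7 lies in I (it reduces to 0).

First compute the reduced Gröbner basis of I by Buchberger's algorithm.
f_1 = a^2b + ab - 2a + 8b - 8, LT = a^2b.
f_2 = 5a - 7b + 7, LT = a.

S(f_1,f_2): lcm = a^2b. S = 7/5ab^2 - 2/5ab - 2a + 8b - 8.
  leading term ab^2: subtract (7/25b^2)·f_2 from 7/5ab^2 - 2/5ab - 2a + 8b - 8 → 49/25b^3 - 2/5ab - 49/25b^2 - 2a + 8b - 8
  leading term b^3: no divisor's leading term divides it; move 49/25b^3 to the remainder.
  leading term ab: subtract (-2/25b)·f_2 from -2/5ab - 49/25b^2 - 2a + 8b - 8 → -63/25b^2 - 2a + 214/25b - 8
  leading term b^2: no divisor's leading term divides it; move -63/25b^2 to the remainder.
  leading term a: subtract (-2/5)·f_2 from -2a + 214/25b - 8 → 144/25b - 26/5
  leading term b: no divisor's leading term divides it; move 144/25b to the remainder.
  leading term 1: no divisor's leading term divides it; move -26/5 to the remainder.
  remainder 49/25b^3 - 63/25b^2 + 144/25b - 26/5 ≠ 0; add h_3 = 49/25b^3 - 63/25b^2 + 144/25b - 26/5 to the basis.

The other S-polynomials (S(f_1,h_3), S(f_2,h_3)) all reduce to 0 modulo the current basis, so we have a Gröbner basis.
Inter-reduce: drop elements whose leading term is divisible by another's, tail-reduce, and make monic.
Reduced Gröbner basis: {b^3 - 9/7b^2 + 144/49b - 130/49, a - 7/5b + 7/5}.
Label its elements g_1 = b^3 - 9/7b^2 + 144/49b - 130/49, g_2 = a - 7/5b + 7/5.

Reduce p = 2ab^2 - 2ab + 2b^2 + 38/7b - 52/7 modulo G:
  leading term ab^2: subtract (2b^2)·g_2 from 2ab^2 - 2ab + 2b^2 + 38/7b - 52/7 → 14/5b^3 - 2ab - 4/5b^2 + 38/7b - 52/7
  leading term b^3: subtract (14/5)·g_1 from 14/5b^3 - 2ab - 4/5b^2 + 38/7b - 52/7 → -2ab + 14/5b^2 - 14/5b
  leading term ab: subtract (-2b)·g_2 from -2ab + 14/5b^2 - 14/5b → 0
  normal form = 0.
Since the normal form is 0, p ∈ I.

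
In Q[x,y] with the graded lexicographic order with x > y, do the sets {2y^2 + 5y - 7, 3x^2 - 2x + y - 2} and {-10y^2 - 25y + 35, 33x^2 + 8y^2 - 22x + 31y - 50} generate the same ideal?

Yes, the ideals are equal.

For a fixed monomial order, each ideal has a unique reduced Gröbner basis; comparing bases decides equality.
Buchberger on the first generating set:
f_1 = 2y^2 + 5y - 7, LT = y^2.
f_2 = 3x^2 - 2x + y - 2, LT = x^2.

S(f_1,f_2): leading monomials are coprime, so the S-polynomial reduces to 0 (Buchberger's first criterion).
Every S-polynomial of the final basis reduces to 0, so we have a Gröbner basis.
Inter-reduce: drop elements whose leading term is divisible by another's, tail-reduce, and make monic.
Reduced Gröbner basis: {x^2 - 2/3x + 1/3y - 2/3, y^2 + 5/2y - 7/2}.

Buchberger on the second generating set:
h_1 = -10y^2 - 25y + 35, LT = y^2.
h_2 = 33x^2 + 8y^2 - 22x + 31y - 50, LT = x^2.

S(h_1,h_2): leading monomials are coprime, so the S-polynomial reduces to 0 (Buchberger's first criterion).
Every S-polynomial of the final basis reduces to 0, so we have a Gröbner basis.
Inter-reduce: drop elements whose leading term is divisible by another's, tail-reduce, and make monic.
Reduced Gröbner basis: {x^2 - 2/3x + 1/3y - 2/3, y^2 + 5/2y - 7/2}.

The two bases agree; hence the ideals are identical.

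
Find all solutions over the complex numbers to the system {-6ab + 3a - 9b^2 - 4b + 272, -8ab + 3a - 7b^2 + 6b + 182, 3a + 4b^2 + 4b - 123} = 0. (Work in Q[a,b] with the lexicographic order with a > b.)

Compute a lex Gröbner basis by Buchberger's algorithm.
f_1 = -6ab + 3a - 9b^2 - 4b + 272, LT = ab.
f_2 = -8ab + 3a - 7b^2 + 6b + 182, LT = ab.
f_3 = 3a + 4b^2 + 4b - 123, LT = a.

S(f_1,f_2): lcm = ab. S = -1/8a + 5/8b^2 + 17/12b - 271/12.
  reduce S modulo (f_1, f_2, f_3):
  remainder 19/24b^2 + 19/12b - 665/24 ≠ 0; add h_4 = 19/24b^2 + 19/12b - 665/24 to the basis.

S(f_1,f_3): lcm = ab. S = -1/2a - 4/3b^3 + 1/6b^2 + 125/3b - 136/3.
  reduce S modulo (f_1, f_2, f_3, h_4):
  remainder -34/3b + 170/3 ≠ 0; add h_5 = -34/3b + 170/3 to the basis.

The other S-polynomials (S(f_2,f_3), S(f_1,h_4), S(f_2,h_4), S(f_3,h_4), S(f_1,h_5), S(f_2,h_5), S(f_3,h_5), S(h_4,h_5)) all reduce to 0 modulo the current basis, so we have a Gröbner basis.
Inter-reduce: drop elements whose leading term is divisible by another's, tail-reduce, and make monic.
Reduced Gröbner basis: {a - 1, b - 5}.

Since the basis is lex-ordered, b - 5 is univariate in b. Its roots are {5}. Back-substituting each root into the other basis elements fixes the other coordinates.
  b = 5: the earlier basis element becomes a - 1 = 0, giving a = 1 — point (1, 5).
Zero-dimensionality of the ideal guarantees finitely many solutions over ℂ.

{(1, 5)}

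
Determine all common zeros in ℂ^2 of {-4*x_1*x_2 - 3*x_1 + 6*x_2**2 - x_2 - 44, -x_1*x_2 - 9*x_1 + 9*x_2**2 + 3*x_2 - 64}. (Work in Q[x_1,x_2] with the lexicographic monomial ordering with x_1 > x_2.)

Compute a lex Gröbner basis by Buchberger's algorithm.
f_1 = -4*x_1*x_2 - 3*x_1 + 6*x_2**2 - x_2 - 44, LT = x_1*x_2.
f_2 = -x_1*x_2 - 9*x_1 + 9*x_2**2 + 3*x_2 - 64, LT = x_1*x_2.

S(f_1,f_2): lcm = x_1*x_2. S = -33/4*x_1 + 15/2*x_2**2 + 13/4*x_2 - 53.
  reduce S modulo (f_1, f_2):
  remainder -33/4*x_1 + 15/2*x_2**2 + 13/4*x_2 - 53 ≠ 0; add h_3 = -33/4*x_1 + 15/2*x_2**2 + 13/4*x_2 - 53 to the basis.

S(f_1,h_3): lcm = x_1*x_2. S = 3/4*x_1 + 10/11*x_2**3 - 73/66*x_2**2 - 815/132*x_2 + 11.
  reduce S modulo (f_1, f_2, h_3):
  remainder 10/11*x_2**3 - 14/33*x_2**2 - 194/33*x_2 + 68/11 ≠ 0; add h_4 = 10/11*x_2**3 - 14/33*x_2**2 - 194/33*x_2 + 68/11 to the basis.

The other S-polynomials (S(f_2,h_3), S(f_1,h_4), S(f_2,h_4), S(h_3,h_4)) all reduce to 0 modulo the current basis, so we have a Gröbner basis.
Inter-reduce: drop elements whose leading term is divisible by another's, tail-reduce, and make monic.
Reduced Gröbner basis: {x_1 - 10/11*x_2**2 - 13/33*x_2 + 212/33, x_2**3 - 7/15*x_2**2 - 97/15*x_2 + 34/5}.

Elimination: the polynomial x_2**3 - 7/15*x_2**2 - 97/15*x_2 + 34/5 lies in the elimination ideal for x_2, so x_2 ∈ {2, -23/30 + sqrt(3589)/30, -sqrt(3589)/30 - 23/30}. For each such x_2, the remaining basis elements (now univariate) give the rest of the solution.
  x_2 = 2: the earlier basis element becomes x_1 + 2 = 0, giving x_1 = -2 — point (-2, 2).
  x_2 = -23/30 + sqrt(3589)/30: the earlier basis element becomes x_1 + sqrt(3589)/30 + 77/30 = 0, giving x_1 = -77/30 - sqrt(3589)/30 — point (-77/30 - sqrt(3589)/30, -23/30 + sqrt(3589)/30).
  x_2 = -sqrt(3589)/30 - 23/30: the earlier basis element becomes x_1 - sqrt(3589)/30 + 77/30 = 0, giving x_1 = -77/30 + sqrt(3589)/30 — point (-77/30 + sqrt(3589)/30, -sqrt(3589)/30 - 23/30).

{(-2, 2), (-77/30 - sqrt(3589)/30, -23/30 + sqrt(3589)/30), (-77/30 + sqrt(3589)/30, -sqrt(3589)/30 - 23/30)}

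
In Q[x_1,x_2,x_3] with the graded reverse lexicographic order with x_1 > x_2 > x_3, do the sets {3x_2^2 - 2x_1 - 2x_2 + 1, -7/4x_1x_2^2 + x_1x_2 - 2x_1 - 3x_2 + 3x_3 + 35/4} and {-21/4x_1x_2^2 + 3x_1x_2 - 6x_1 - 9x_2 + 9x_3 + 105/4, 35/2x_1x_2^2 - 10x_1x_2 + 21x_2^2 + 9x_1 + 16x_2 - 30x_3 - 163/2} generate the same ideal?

Two ideals are equal iff their reduced Gröbner bases coincide (the reduced basis is unique for a fixed ordering).
Buchberger on the first generating set:
f_1 = 3x_2^2 - 2x_1 - 2x_2 + 1, LT = x_2^2.
f_2 = -7/4x_1x_2^2 + x_1x_2 - 2x_1 - 3x_2 + 3x_3 + 35/4, LT = x_1x_2^2.

S(f_1,f_2): lcm = x_1x_2^2. S = -2/3x_1^2 - 2/21x_1x_2 - 17/21x_1 - 12/7x_2 + 12/7x_3 + 5.
  reduce S modulo (f_1, f_2):
  remainder -2/3x_1^2 - 2/21x_1x_2 - 17/21x_1 - 12/7x_2 + 12/7x_3 + 5 ≠ 0; add g_3 = -2/3x_1^2 - 2/21x_1x_2 - 17/21x_1 - 12/7x_2 + 12/7x_3 + 5 to the basis.

The other S-polynomials (S(f_1,g_3), S(f_2,g_3)) all reduce to 0 modulo the current basis, so we have a Gröbner basis.
Inter-reduce: drop elements whose leading term is divisible by another's, tail-reduce, and make monic.
Reduced Gröbner basis: {x_1^2 + 1/7x_1x_2 + 17/14x_1 + 18/7x_2 - 18/7x_3 - 15/2, x_2^2 - 2/3x_1 - 2/3x_2 + 1/3}.

Buchberger on the second generating set:
h_1 = -21/4x_1x_2^2 + 3x_1x_2 - 6x_1 - 9x_2 + 9x_3 + 105/4, LT = x_1x_2^2.
h_2 = 35/2x_1x_2^2 - 10x_1x_2 + 21x_2^2 + 9x_1 + 16x_2 - 30x_3 - 163/2, LT = x_1x_2^2.

S(h_1,h_2): lcm = x_1x_2^2. S = -6/5x_2^2 + 22/35x_1 + 4/5x_2 - 12/35.
  reduce S modulo (h_1, h_2):
  remainder -6/5x_2^2 + 22/35x_1 + 4/5x_2 - 12/35 ≠ 0; add k_3 = -6/5x_2^2 + 22/35x_1 + 4/5x_2 - 12/35 to the basis.

S(h_1,k_3): lcm = x_1x_2^2. S = 11/21x_1^2 + 2/21x_1x_2 + 6/7x_1 + 12/7x_2 - 12/7x_3 - 5.
  reduce S modulo (h_1, h_2, k_3):
  remainder 11/21x_1^2 + 2/21x_1x_2 + 6/7x_1 + 12/7x_2 - 12/7x_3 - 5 ≠ 0; add k_4 = 11/21x_1^2 + 2/21x_1x_2 + 6/7x_1 + 12/7x_2 - 12/7x_3 - 5 to the basis.

The other S-polynomials (S(h_2,k_3), S(h_1,k_4), S(h_2,k_4), S(k_3,k_4)) all reduce to 0 modulo the current basis, so we have a Gröbner basis.
Inter-reduce: drop elements whose leading term is divisible by another's, tail-reduce, and make monic.
Reduced Gröbner basis: {x_1^2 + 2/11x_1x_2 + 18/11x_1 + 36/11x_2 - 36/11x_3 - 105/11, x_2^2 - 11/21x_1 - 2/3x_2 + 2/7}.

The bases are distinct; the ideals are different.

No, the ideals differ.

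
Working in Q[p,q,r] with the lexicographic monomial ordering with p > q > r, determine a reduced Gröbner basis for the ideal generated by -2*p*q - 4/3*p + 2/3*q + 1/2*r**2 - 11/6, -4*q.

f_1 = -2*p*q - 4/3*p + 2/3*q + 1/2*r**2 - 11/6, LT = p*q.
f_2 = -4*q, LT = q.

S(f_1,f_2): lcm = p*q. S = 2/3*p - 1/3*q - 1/4*r**2 + 11/12.
  reduce S modulo (f_1, f_2):
  remainder 2/3*p - 1/4*r**2 + 11/12 ≠ 0; add g_3 = 2/3*p - 1/4*r**2 + 11/12 to the basis.

The other S-polynomials (S(f_1,g_3), S(f_2,g_3)) all reduce to 0 modulo the current basis, so we have a Gröbner basis.
Inter-reduce: drop elements whose leading term is divisible by another's, tail-reduce, and make monic.

G = {p - 3/8*r**2 + 11/8, q}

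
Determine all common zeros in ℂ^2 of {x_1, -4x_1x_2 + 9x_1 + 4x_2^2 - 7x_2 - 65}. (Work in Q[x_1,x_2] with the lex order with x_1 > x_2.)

Compute a lex Gröbner basis by Buchberger's algorithm.
f_1 = x_1, LT = x_1.
f_2 = -4x_1x_2 + 9x_1 + 4x_2^2 - 7x_2 - 65, LT = x_1x_2.

S(f_1,f_2): lcm = x_1x_2. S = 9/4x_1 + x_2^2 - 7/4x_2 - 65/4.
  reduce S modulo (f_1, f_2):
  remainder x_2^2 - 7/4x_2 - 65/4 ≠ 0; add h_3 = x_2^2 - 7/4x_2 - 65/4 to the basis.

The other S-polynomials (S(f_1,h_3), S(f_2,h_3)) all reduce to 0 modulo the current basis, so we have a Gröbner basis.
Inter-reduce: drop elements whose leading term is divisible by another's, tail-reduce, and make monic.
Reduced Gröbner basis: {x_1, x_2^2 - 7/4x_2 - 65/4}.

Since the basis is lex-ordered, x_2^2 - 7/4x_2 - 65/4 is univariate in x_2. Its roots are {-13/4, 5}. Back-substituting each root into the other basis elements fixes the other coordinates.
  x_2 = -13/4: the earlier basis element becomes x_1 = 0, giving x_1 = 0 — point (0, -13/4).
  x_2 = 5: the earlier basis element becomes x_1 = 0, giving x_1 = 0 — point (0, 5).

{(0, -13/4), (0, 5)}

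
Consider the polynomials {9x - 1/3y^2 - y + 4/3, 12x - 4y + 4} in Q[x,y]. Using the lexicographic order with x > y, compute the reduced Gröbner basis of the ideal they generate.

G = {x - 1/3y + 1/3, y^2 - 6y + 5}

f_1 = 9x - 1/3y^2 - y + 4/3, LT = x.
f_2 = 12x - 4y + 4, LT = x.

S(f_1,f_2): lcm = x. S = -1/27y^2 + 2/9y - 5/27.
  leading term y^2: no divisor's leading term divides it; move -1/27y^2 to the remainder.
  leading term y: no divisor's leading term divides it; move 2/9y to the remainder.
  leading term 1: no divisor's leading term divides it; move -5/27 to the remainder.
  remainder -1/27y^2 + 2/9y - 5/27 ≠ 0; add g_3 = -1/27y^2 + 2/9y - 5/27 to the basis.

The other S-polynomials (S(f_1,g_3), S(f_2,g_3)) all reduce to 0 modulo the current basis, so we have a Gröbner basis.
Inter-reduce: drop elements whose leading term is divisible by another's, tail-reduce, and make monic.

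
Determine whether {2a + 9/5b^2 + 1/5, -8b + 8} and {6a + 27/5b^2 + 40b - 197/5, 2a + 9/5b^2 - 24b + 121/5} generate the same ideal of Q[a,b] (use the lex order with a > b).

Since reduced Gröbner bases are canonical representatives of ideals under a given ordering, it suffices to compute and compare them.
Buchberger on the first generating set:
f_1 = 2a + 9/5b^2 + 1/5, LT = a.
f_2 = -8b + 8, LT = b.

The S-polynomials (S(f_1,f_2)) all reduce to 0 modulo the current basis, so we have a Gröbner basis.
Inter-reduce: drop elements whose leading term is divisible by another's, tail-reduce, and make monic.
Reduced Gröbner basis: {a + 1, b - 1}.

Buchberger on the second generating set:
h_1 = 6a + 27/5b^2 + 40b - 197/5, LT = a.
h_2 = 2a + 9/5b^2 - 24b + 121/5, LT = a.

S(h_1,h_2): lcm = a. S = 56/3b - 56/3.
  leading term b: no divisor's leading term divides it; move 56/3b to the remainder.
  leading term 1: no divisor's leading term divides it; move -56/3 to the remainder.
  remainder 56/3b - 56/3 ≠ 0; add k_3 = 56/3b - 56/3 to the basis.

The other S-polynomials (S(h_1,k_3), S(h_2,k_3)) all reduce to 0 modulo the current basis, so we have a Gröbner basis.
Inter-reduce: drop elements whose leading term is divisible by another's, tail-reduce, and make monic.
Reduced Gröbner basis: {a + 1, b - 1}.

The two bases agree; hence the ideals are identical.
The choice of monomial ordering does not affect the verdict — as long as both bases are computed under the same ordering, their equality decides ideal equality.

Yes, the ideals are equal.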